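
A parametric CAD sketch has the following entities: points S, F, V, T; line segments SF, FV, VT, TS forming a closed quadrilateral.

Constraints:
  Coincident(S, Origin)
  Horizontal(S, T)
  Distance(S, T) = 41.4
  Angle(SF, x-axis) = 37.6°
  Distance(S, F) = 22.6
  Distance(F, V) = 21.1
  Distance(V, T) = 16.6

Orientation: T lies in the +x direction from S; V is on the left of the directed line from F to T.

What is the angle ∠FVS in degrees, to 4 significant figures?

15.78°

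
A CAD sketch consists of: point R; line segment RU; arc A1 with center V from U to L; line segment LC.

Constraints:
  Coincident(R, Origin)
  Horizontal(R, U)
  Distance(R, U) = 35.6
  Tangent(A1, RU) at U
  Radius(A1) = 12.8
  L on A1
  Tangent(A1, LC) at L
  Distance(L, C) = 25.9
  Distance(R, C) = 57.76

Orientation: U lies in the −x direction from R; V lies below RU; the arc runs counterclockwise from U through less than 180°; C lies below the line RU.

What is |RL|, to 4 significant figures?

50.62

Checks: R = (0.00, 0.00) ✓; |VL| = 12.80 ✓; ∠(VL, LC) = 90.00° ✓; |LC| = 25.90 ✓; |RC| = 57.76 ✓.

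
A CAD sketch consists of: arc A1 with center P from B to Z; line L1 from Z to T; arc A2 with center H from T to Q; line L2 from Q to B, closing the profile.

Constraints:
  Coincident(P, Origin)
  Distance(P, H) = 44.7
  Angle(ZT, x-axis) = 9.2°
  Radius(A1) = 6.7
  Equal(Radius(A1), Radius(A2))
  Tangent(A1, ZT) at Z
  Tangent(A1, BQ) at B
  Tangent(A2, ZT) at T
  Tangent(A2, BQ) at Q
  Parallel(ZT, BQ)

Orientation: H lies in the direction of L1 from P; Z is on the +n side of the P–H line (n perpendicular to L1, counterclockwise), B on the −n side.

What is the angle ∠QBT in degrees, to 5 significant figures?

16.687°

The slot axis is L1's direction at 9.2°, so u = (cos 9.2°, sin 9.2°) = (0.98714, 0.15988) and n = (−sin 9.2°, cos 9.2°) = (-0.15988, 0.98714). P is at the origin and H lies 44.7 along u from P, so H = 44.7·u = (44.125, 7.1467). Tangency of A1 to both parallel lines with radius 6.7 puts Z and B at P ± 6.7·n: Z = (-1.0712, 6.6138), B = (1.0712, -6.6138). Equal radii place T and Q the same way about H: T = H + 6.7·n = (43.054, 13.761), Q = H − 6.7·n = (45.196, 0.53288). Then cos ∠QBT = BQ·BT / (|BQ||BT|), giving 16.687°.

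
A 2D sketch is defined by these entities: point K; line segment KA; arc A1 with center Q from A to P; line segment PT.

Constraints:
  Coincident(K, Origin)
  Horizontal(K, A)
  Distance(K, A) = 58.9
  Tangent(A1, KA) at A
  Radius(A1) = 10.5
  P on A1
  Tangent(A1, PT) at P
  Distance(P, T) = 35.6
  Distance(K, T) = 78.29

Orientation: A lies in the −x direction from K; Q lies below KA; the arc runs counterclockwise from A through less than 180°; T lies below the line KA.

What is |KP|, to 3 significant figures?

70.3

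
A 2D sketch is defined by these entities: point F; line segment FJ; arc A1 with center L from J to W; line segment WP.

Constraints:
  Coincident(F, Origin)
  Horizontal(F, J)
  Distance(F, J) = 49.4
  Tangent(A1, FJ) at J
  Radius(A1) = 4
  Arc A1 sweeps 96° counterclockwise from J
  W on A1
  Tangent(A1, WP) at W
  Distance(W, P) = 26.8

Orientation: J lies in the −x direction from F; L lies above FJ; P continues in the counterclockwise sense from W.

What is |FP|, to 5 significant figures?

57.366

F is at the origin; FJ is horizontal with |FJ| = 49.4 and J on the −x side, so J = (-49.400, 0.0000). Since A1 is tangent to FJ there, LJ ⟂ FJ, so L = J + (0, 4) = (-49.400, 4.0000). On A1, J sits at bearing -90° from L; a 96° counterclockwise sweep puts W at bearing 6°, so W = L + 4.0·(cos 6°, sin 6°) = (-45.422, 4.4181). Tangency of A1 to WP means the radius LW is perpendicular to WP, so WP runs along (−sin 6°, cos 6°); with |WP| = 26.8, P = (-48.223, 31.071). Then |FP| = |P − F| = 57.366.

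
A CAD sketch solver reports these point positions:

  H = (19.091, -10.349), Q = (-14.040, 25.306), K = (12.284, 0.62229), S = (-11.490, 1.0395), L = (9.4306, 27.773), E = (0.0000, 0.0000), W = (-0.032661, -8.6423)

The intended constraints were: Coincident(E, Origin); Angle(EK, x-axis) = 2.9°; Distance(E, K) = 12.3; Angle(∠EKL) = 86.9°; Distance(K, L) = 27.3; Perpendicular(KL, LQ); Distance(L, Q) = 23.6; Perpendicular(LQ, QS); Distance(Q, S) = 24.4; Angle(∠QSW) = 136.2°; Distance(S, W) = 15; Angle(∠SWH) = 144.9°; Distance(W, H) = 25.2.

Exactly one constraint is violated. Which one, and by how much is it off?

Distance(W, H) = 25.2 — off by 6.00.

E = (0.00, 0.00) ✓; EK at 2.900° ✓; |EK| = 12.30 ✓; ∠EKL = 86.90° ✓; |KL| = 27.30 ✓; ∠(KL, LQ) = 90.00° ✓; |LQ| = 23.60 ✓; ∠(LQ, QS) = 90.00° ✓; |QS| = 24.40 ✓; ∠QSW = 136.2° ✓; |SW| = 15.00 ✓; ∠SWH = 144.9° ✓; |WH| = 19.20 ✗.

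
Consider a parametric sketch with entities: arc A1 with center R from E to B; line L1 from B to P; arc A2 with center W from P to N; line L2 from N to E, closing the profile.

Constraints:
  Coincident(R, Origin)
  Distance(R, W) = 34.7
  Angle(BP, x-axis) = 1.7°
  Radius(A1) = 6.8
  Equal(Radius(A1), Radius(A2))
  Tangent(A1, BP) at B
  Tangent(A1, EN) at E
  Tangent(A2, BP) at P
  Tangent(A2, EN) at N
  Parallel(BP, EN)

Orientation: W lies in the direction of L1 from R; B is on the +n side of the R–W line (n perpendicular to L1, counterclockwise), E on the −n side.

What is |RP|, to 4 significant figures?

35.36

The slot axis is L1's direction at 1.7°, so u = (cos 1.7°, sin 1.7°) = (0.9996, 0.02967) and n = (−sin 1.7°, cos 1.7°) = (-0.02967, 0.9996). R is at the origin and W lies 34.7 along u from R, so W = 34.7·u = (34.68, 1.029). Tangency of A1 to both parallel lines with radius 6.8 puts B and E at R ± 6.8·n: B = (-0.2017, 6.797), E = (0.2017, -6.797). Equal radii place P and N the same way about W: P = W + 6.8·n = (34.48, 7.826), N = W − 6.8·n = (34.89, -5.768). Then |RP| = |P − R| = 35.36.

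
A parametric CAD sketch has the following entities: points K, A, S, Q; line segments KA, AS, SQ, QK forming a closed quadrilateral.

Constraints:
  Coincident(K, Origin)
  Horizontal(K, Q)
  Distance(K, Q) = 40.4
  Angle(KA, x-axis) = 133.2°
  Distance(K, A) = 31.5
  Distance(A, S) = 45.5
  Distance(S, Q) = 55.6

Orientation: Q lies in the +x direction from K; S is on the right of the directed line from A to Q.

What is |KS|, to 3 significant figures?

23.9

K is at the origin; K and Q share the same y with |KQ| = 40.4 and Q in +x, so Q = (40.4, 0). KA runs at 133.2° with |KA| = 31.5, so A = (-21.6, 23.0). S is determined by |AS| = 45.5 and |SQ| = 55.6 together: it lies at the intersection of circle(A, 45.5) and circle(Q, 55.6). With |AQ| = 66.1, the foot of the radical line on AQ is 25.3 from A and the perpendicular offset is √(45.5² − 25.3²) = 37.8. Taking the right-of-AQ solution: S = (-11.0, -21.3).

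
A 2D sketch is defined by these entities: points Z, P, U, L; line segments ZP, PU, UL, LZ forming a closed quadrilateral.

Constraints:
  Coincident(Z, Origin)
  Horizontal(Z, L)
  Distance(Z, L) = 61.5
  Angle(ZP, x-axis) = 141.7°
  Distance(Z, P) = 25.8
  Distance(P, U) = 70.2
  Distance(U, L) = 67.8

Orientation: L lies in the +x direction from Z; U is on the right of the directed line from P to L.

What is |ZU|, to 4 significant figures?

47.89

Checks: |PU| = 70.20 ✓; |UL| = 67.80 ✓.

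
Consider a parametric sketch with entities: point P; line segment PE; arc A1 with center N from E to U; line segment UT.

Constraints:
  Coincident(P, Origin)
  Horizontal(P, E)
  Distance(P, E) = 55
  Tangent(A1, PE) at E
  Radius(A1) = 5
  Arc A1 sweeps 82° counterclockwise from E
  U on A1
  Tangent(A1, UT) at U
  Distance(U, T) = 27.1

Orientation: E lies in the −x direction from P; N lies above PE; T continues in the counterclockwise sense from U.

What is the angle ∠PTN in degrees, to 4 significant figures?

74.52°

On A1, E sits at bearing -90° from N; an 82° counterclockwise sweep puts U at bearing -8°, so U = N + 5.0·(cos -8°, sin -8°) = (-50.05, 4.304). Since A1 is tangent to UT there, NU ⟂ UT, so UT runs along (−sin -8°, cos -8°); with |UT| = 27.1, T = (-46.28, 31.14). Then cos ∠PTN = TP·TN / (|TP||TN|), giving 74.52°.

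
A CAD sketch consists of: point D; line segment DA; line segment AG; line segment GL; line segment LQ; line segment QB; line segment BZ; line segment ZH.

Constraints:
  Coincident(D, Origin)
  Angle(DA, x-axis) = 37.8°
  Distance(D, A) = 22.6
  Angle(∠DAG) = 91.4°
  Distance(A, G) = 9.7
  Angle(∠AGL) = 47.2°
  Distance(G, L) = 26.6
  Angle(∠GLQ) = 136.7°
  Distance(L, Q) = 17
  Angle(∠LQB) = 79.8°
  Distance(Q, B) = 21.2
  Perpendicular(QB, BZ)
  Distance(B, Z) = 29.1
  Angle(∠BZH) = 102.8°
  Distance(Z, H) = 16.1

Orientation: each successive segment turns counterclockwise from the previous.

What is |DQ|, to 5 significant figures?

24.856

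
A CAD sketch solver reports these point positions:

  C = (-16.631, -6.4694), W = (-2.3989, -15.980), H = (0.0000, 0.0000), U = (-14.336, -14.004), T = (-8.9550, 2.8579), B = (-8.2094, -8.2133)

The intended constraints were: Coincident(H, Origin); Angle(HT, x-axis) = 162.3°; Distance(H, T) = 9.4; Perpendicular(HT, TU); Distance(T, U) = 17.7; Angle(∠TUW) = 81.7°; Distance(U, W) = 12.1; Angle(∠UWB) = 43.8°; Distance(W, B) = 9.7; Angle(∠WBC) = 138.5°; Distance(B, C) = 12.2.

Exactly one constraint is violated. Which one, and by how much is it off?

Distance(B, C) = 12.2 — off by 3.60.

H = (0.00, 0.00) ✓; HT at 162.3° ✓; |HT| = 9.400 ✓; ∠(HT, TU) = 90.00° ✓; |TU| = 17.70 ✓; ∠TUW = 81.70° ✓; |UW| = 12.10 ✓; ∠UWB = 43.80° ✓; |WB| = 9.700 ✓; ∠WBC = 138.5° ✓; |BC| = 8.600 ✗.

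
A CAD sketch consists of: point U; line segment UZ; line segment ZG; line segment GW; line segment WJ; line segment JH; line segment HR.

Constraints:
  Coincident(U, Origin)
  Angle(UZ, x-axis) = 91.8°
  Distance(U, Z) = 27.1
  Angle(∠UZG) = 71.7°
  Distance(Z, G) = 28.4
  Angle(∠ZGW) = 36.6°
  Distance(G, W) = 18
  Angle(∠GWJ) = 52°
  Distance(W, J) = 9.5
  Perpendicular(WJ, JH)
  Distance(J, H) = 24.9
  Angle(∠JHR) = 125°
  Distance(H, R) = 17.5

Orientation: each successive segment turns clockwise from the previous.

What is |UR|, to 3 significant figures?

41.3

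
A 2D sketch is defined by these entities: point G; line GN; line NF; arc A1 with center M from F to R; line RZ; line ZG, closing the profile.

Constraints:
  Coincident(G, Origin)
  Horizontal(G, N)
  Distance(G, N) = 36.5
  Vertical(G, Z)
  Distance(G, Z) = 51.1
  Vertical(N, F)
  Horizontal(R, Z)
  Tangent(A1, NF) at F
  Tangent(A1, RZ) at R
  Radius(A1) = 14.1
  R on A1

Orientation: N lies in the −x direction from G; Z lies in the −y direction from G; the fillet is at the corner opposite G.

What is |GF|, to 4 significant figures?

51.97

G is at the origin; G and N share the same y with |GN| = 36.5 and N on the −x side, so N = (-36.50, 0.000). GZ is vertical with |GZ| = 51.1 and Z on the −y side, so Z = (0.000, -51.10). The virtual corner opposite G is at (-36.50, -51.10). Since A1 is tangent to NF there, MF ⟂ NF and the tangent condition forces MR to be normal to RZ, with radius 14.1, so the center M sits 14.1 in from both sides at M = (-22.40, -37.00). That places the tangent points at F = (-36.50, -37.00) on NF and R = (-22.40, -51.10) on RZ. Then |GF| = |F − G| = 51.97.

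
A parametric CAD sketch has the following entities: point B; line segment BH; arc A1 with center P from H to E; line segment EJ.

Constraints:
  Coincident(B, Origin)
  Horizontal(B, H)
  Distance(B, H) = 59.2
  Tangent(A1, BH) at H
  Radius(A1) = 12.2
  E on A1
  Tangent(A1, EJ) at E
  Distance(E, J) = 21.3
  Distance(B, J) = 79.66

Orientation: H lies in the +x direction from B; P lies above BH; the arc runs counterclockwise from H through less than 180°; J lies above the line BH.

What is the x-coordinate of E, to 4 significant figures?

71.38

Checks: |PE| = 12.20 ✓; ∠(PE, EJ) = 90.00° ✓; |EJ| = 21.30 ✓; |BJ| = 79.66 ✓.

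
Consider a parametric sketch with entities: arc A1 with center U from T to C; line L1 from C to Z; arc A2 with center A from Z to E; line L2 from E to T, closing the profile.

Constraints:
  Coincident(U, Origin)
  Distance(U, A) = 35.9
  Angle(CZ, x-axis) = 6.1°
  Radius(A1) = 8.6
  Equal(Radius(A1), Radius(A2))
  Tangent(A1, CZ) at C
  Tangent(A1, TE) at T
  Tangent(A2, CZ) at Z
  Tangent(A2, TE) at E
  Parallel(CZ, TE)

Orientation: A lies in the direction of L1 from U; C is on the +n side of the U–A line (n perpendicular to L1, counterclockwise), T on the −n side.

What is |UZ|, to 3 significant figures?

36.9

The slot axis is L1's direction at 6.1°, so u = (cos 6.1°, sin 6.1°) = (0.994, 0.106) and n = (−sin 6.1°, cos 6.1°) = (-0.106, 0.994). U is at the origin and A lies 35.9 along u from U, so A = 35.9·u = (35.7, 3.81). Tangency of A1 to both parallel lines with radius 8.6 puts C and T at U ± 8.6·n: C = (-0.914, 8.55), T = (0.914, -8.55). Equal radii place Z and E the same way about A: Z = A + 8.6·n = (34.8, 12.4), E = A − 8.6·n = (36.6, -4.74). Then |UZ| = |Z − U| = 36.9.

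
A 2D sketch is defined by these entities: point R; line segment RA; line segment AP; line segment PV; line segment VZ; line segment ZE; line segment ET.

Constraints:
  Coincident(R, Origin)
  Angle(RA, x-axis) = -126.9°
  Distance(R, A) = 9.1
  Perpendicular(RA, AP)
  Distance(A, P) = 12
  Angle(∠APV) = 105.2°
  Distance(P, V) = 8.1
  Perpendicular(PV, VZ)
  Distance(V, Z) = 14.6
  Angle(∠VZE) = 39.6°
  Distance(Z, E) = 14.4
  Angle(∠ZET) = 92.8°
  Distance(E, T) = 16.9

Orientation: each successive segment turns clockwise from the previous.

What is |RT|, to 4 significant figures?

22.60

R is at the origin; RA runs at -126.9° with length 9.1, so A = (-5.464, -7.277). RA is perpendicular to AP, so AP runs at 143.1°; with |AP| = 12.0, P = (-15.06, -0.07209). ∠APV = 105.2° gives PV at 68.30° from the x-axis; with |PV| = 8.1, V = (-12.07, 7.454). The perpendicularity gives VZ at right angles to PV, so VZ runs at -21.70°; with |VZ| = 14.6, Z = (1.500, 2.056). ∠VZE = 39.6° gives ZE at -162.1° from the x-axis; with |ZE| = 14.4, E = (-12.20, -2.370). ∠ZET = 92.8° gives ET at 110.7° from the x-axis; with |ET| = 16.9, T = (-18.18, 13.44). Then |RT| = |T − R| = 22.60.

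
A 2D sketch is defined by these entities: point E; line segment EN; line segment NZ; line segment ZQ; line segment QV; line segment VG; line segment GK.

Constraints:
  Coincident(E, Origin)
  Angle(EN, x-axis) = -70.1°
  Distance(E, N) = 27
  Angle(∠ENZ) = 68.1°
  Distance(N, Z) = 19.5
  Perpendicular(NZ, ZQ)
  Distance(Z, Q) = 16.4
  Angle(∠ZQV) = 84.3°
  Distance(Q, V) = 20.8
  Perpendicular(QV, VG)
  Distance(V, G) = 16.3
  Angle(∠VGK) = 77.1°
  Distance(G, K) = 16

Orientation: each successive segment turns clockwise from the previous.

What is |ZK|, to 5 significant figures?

5.0671

The perpendicularity gives VG at right angles to QV, so VG runs at -97.700°; with |VG| = 16.3, G = (8.7030, -27.257). ∠VGK = 77.1° gives GK at 159.40° from the x-axis; with |GK| = 16.0, K = (-6.2740, -21.628). Then |ZK| = |K − Z| = 5.0671.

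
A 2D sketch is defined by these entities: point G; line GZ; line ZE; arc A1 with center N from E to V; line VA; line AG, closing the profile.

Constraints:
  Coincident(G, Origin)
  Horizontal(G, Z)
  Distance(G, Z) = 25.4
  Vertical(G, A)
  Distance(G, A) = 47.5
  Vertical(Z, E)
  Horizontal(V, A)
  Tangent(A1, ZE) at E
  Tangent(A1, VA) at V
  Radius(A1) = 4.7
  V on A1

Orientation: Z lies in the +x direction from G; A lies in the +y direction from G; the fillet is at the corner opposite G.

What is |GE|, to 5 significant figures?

49.769

G is at the origin; G and Z share the same y with |GZ| = 25.4 and Z on the +x side, so Z = (25.400, 0.0000). GA is vertical with |GA| = 47.5 and A on the +y side, so A = (0.0000, 47.500). The virtual corner opposite G is at (25.400, 47.500). Tangency of A1 to ZE means the radius NE is perpendicular to ZE and since A1 is tangent to VA there, NV ⟂ VA, with radius 4.7, so the center N sits 4.7 in from both sides at N = (20.700, 42.800). That places the tangent points at E = (25.400, 42.800) on ZE and V = (20.700, 47.500) on VA. Then |GE| = |E − G| = 49.769.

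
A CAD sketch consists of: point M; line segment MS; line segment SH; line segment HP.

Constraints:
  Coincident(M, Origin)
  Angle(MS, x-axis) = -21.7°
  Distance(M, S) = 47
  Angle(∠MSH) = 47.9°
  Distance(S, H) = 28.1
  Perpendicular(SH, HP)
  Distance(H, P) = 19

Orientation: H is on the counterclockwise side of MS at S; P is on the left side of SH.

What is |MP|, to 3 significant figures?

16.2

∠MSH = 47.9°, so SH runs at -21.7° + (180° − 47.9°) = 110° from the x-axis; with |SH| = 28.1, H = S + 28.1·(cos 110°, sin 110°) = (33.9, 8.96). SH is perpendicular to HP; with |HP| = 19.0 on the left of SH, P = H + 19.0·(-0.937, -0.349) = (16.1, 2.34). Then |MP| = |P − M| = 16.2.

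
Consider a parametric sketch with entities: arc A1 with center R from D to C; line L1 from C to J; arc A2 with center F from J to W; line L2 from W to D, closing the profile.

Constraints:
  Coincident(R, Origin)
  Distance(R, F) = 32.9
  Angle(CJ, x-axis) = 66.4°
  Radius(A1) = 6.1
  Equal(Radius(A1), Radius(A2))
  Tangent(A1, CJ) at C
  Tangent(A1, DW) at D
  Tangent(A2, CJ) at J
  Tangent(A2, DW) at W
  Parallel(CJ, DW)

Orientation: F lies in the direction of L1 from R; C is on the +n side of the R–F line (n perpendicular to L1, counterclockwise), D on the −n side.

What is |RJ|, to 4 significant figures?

33.46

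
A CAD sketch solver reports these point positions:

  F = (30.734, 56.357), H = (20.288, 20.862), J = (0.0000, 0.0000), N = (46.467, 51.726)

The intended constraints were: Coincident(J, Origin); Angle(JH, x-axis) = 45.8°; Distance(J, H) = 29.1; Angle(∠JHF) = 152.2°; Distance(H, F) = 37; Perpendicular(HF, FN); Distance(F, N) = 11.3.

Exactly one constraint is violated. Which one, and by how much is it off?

Distance(F, N) = 11.3 — off by 5.10.

J = (0.00, 0.00) ✓; JH at 45.80° ✓; |JH| = 29.10 ✓; ∠JHF = 152.2° ✓; |HF| = 37.00 ✓; ∠(HF, FN) = 90.00° ✓; |FN| = 16.40 ✗.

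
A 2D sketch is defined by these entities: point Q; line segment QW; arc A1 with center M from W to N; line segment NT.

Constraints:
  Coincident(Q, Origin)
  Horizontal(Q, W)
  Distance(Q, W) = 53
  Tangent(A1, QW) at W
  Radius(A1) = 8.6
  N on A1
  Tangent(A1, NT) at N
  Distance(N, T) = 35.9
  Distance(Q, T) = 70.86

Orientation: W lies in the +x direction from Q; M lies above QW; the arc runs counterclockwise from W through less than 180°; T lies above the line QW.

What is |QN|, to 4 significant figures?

62.29

Checks: ∠(MW, WQ) = 90.00° ✓; |MN| = 8.600 ✓; ∠(MN, NT) = 90.00° ✓; |NT| = 35.90 ✓; |QT| = 70.86 ✓.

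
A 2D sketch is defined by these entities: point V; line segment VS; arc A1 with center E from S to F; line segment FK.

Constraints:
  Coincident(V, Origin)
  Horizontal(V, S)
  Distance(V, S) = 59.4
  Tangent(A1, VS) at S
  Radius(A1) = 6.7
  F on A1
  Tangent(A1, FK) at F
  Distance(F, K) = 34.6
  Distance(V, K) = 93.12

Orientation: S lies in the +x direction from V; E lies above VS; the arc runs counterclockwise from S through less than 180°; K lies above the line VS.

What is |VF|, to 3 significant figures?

63.8

Checks: |EF| = 6.700 ✓; ∠(EF, FK) = 90.00° ✓; |FK| = 34.60 ✓; |VK| = 93.12 ✓.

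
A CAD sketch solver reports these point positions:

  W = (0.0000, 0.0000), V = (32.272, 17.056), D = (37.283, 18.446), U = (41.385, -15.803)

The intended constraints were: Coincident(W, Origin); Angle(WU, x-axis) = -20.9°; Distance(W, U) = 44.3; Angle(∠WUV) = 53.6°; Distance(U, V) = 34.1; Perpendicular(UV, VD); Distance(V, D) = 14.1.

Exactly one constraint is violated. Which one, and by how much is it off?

Distance(V, D) = 14.1 — off by 8.90.

W = (0.00, 0.00) ✓; WU at -20.90° ✓; |WU| = 44.30 ✓; ∠WUV = 53.60° ✓; |UV| = 34.10 ✓; ∠(UV, VD) = 90.00° ✓; |VD| = 5.200 ✗.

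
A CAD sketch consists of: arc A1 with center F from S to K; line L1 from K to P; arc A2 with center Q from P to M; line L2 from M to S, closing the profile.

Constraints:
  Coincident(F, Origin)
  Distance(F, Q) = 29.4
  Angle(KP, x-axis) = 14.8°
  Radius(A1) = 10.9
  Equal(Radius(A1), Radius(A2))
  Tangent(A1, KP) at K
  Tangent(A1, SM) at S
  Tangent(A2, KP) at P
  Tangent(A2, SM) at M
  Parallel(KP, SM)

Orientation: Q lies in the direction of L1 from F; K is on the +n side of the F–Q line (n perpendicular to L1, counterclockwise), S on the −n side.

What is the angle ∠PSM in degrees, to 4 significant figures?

36.56°

Tangency of A1 to both parallel lines with radius 10.9 puts K and S at F ± 10.9·n: K = (-2.784, 10.54), S = (2.784, -10.54). Equal radii place P and M the same way about Q: P = Q + 10.9·n = (25.64, 18.05), M = Q − 10.9·n = (31.21, -3.028). Then cos ∠PSM = SP·SM / (|SP||SM|), giving 36.56°.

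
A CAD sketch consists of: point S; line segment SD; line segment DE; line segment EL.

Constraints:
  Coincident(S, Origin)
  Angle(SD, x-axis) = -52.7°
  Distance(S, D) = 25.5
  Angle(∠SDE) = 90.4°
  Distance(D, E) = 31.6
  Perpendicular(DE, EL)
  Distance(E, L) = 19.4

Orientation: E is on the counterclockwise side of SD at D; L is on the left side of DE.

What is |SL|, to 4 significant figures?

32.36

S is at the origin; SD runs at -52.7° with length 25.5, so D = 25.5·(cos -52.7°, sin -52.7°) = (15.45, -20.28). ∠SDE = 90.4°, so DE runs at -52.7° + (180° − 90.4°) = 36.90° from the x-axis; with |DE| = 31.6, E = D + 31.6·(cos 36.90°, sin 36.90°) = (40.72, -1.311). DE ⟂ EL; with |EL| = 19.4 on the left of DE, L = E + 19.4·(-0.6004, 0.7997) = (29.07, 14.20). Then |SL| = |L − S| = 32.36.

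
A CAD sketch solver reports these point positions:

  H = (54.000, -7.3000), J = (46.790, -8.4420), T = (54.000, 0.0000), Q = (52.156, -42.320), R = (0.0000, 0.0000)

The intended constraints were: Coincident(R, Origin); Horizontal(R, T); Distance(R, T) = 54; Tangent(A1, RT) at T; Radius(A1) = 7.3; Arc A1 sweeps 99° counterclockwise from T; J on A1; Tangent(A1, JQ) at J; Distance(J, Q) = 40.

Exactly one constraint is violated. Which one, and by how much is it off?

Distance(J, Q) = 40 — off by 5.70.

R = (0.00, 0.00) ✓; R.y = 0.00, T.y = 0.00 ✓; |RT| = 54.00 ✓; ∠(HT, TR) = 90.00° ✓; |HT| = 7.300 ✓; bearing(H→J) − bearing(H→T) = 99.00° ✓; |HJ| = 7.300 ✓; ∠(HJ, JQ) = 90.00° ✓; |JQ| = 34.30 ✗.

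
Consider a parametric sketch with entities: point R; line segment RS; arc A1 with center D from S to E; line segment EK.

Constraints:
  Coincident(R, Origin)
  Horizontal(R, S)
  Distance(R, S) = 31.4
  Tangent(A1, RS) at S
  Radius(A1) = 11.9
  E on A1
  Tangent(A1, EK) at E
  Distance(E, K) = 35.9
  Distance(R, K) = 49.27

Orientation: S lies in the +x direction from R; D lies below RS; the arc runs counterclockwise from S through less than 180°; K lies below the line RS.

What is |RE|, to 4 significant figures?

22.33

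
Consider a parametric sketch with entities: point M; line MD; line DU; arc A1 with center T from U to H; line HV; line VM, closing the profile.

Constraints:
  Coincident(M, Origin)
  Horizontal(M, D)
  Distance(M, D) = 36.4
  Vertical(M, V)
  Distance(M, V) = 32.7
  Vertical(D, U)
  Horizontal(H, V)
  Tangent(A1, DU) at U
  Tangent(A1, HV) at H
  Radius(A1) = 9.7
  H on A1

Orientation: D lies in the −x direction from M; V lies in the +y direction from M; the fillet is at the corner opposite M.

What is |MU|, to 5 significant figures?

43.058

M is at the origin; MD is horizontal with |MD| = 36.4 and D on the −x side, so D = (-36.400, 0.0000). M and V share the same x with |MV| = 32.7 and V on the +y side, so V = (0.0000, 32.700). The virtual corner opposite M is at (-36.400, 32.700). Since A1 is tangent to DU there, TU ⟂ DU and A1 meets HV tangentially, so TH is at right angles to HV, with radius 9.7, so the center T sits 9.7 in from both sides at T = (-26.700, 23.000). That places the tangent points at U = (-36.400, 23.000) on DU and H = (-26.700, 32.700) on HV. Then |MU| = |U − M| = 43.058.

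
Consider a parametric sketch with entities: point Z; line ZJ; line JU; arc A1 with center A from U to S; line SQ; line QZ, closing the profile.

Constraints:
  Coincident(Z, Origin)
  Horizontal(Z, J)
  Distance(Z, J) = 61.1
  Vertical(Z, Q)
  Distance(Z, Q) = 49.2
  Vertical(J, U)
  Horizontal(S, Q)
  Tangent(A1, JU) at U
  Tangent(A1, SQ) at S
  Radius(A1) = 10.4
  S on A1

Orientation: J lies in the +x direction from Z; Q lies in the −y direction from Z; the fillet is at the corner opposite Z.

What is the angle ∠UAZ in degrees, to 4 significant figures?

142.6°

Z is at the origin; ZJ is horizontal with |ZJ| = 61.1 and J on the +x side, so J = (61.10, 0.000). Z and Q share the same x with |ZQ| = 49.2 and Q on the −y side, so Q = (0.000, -49.20). The virtual corner opposite Z is at (61.10, -49.20). A1 meets JU tangentially, so AU is at right angles to JU and since A1 is tangent to SQ there, AS ⟂ SQ, with radius 10.4, so the center A sits 10.4 in from both sides at A = (50.70, -38.80). That places the tangent points at U = (61.10, -38.80) on JU and S = (50.70, -49.20) on SQ. Then cos ∠UAZ = AU·AZ / (|AU||AZ|), giving 142.6°.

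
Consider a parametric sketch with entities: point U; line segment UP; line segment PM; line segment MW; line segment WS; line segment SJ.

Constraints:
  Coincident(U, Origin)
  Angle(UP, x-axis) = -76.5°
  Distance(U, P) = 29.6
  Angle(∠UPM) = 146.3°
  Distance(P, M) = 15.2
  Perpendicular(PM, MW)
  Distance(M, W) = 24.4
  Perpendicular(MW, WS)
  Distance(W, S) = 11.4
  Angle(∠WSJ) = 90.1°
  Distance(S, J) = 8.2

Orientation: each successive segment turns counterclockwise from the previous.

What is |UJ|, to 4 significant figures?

28.41

U is at the origin; UP runs at -76.5° with length 29.6, so P = (6.910, -28.78). ∠UPM = 146.3° gives PM at -42.80° from the x-axis; with |PM| = 15.2, M = (18.06, -39.11). The perpendicularity gives MW at right angles to PM, so MW runs at 47.20°; with |MW| = 24.4, W = (34.64, -21.21). The perpendicularity gives WS at right angles to MW, so WS runs at 137.2°; with |WS| = 11.4, S = (26.28, -13.46). ∠WSJ = 90.1° gives SJ at -132.9° from the x-axis; with |SJ| = 8.2, J = (20.69, -19.47). Then |UJ| = |J − U| = 28.41.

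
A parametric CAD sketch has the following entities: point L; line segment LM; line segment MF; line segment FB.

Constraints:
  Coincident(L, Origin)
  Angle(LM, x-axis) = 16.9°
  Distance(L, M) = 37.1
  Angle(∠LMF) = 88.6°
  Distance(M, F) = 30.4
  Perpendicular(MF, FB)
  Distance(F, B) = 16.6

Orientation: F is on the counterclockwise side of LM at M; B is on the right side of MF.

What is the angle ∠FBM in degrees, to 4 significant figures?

61.36°

∠LMF = 88.6°, so MF runs at 16.9° + (180° − 88.6°) = 108.3° from the x-axis; with |MF| = 30.4, F = M + 30.4·(cos 108.3°, sin 108.3°) = (25.95, 39.65). MF is perpendicular to FB; with |FB| = 16.6 on the right of MF, B = F + 16.6·(0.9494, 0.3140) = (41.71, 44.86). Then cos ∠FBM = BF·BM / (|BF||BM|), giving 61.36°.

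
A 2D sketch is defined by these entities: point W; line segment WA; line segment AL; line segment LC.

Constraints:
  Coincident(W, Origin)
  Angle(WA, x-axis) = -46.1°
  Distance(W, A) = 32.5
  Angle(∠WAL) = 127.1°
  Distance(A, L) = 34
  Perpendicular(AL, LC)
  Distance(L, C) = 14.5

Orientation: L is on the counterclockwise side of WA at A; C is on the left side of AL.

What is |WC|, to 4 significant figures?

54.81

W is at the origin; WA runs at -46.1° with length 32.5, so A = 32.5·(cos -46.1°, sin -46.1°) = (22.54, -23.42). ∠WAL = 127.1°, so AL runs at -46.1° + (180° − 127.1°) = 6.800° from the x-axis; with |AL| = 34.0, L = A + 34.0·(cos 6.800°, sin 6.800°) = (56.30, -19.39). The perpendicularity gives LC at right angles to AL; with |LC| = 14.5 on the left of AL, C = L + 14.5·(-0.1184, 0.9930) = (54.58, -4.994). Then |WC| = |C − W| = 54.81.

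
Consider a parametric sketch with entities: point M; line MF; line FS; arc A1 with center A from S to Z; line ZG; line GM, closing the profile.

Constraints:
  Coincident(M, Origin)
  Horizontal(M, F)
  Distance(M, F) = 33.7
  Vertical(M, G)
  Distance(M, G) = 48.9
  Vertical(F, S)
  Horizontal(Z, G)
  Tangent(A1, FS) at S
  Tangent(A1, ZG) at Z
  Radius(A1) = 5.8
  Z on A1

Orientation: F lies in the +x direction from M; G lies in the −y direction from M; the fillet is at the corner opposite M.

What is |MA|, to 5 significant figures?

51.342

M and G share the same x with |MG| = 48.9 and G on the −y side, so G = (0.0000, -48.900). The virtual corner opposite M is at (33.700, -48.900). Since A1 is tangent to FS there, AS ⟂ FS and tangency of A1 to ZG means the radius AZ is perpendicular to ZG, with radius 5.8, so the center A sits 5.8 in from both sides at A = (27.900, -43.100). Then |MA| = |A − M| = 51.342.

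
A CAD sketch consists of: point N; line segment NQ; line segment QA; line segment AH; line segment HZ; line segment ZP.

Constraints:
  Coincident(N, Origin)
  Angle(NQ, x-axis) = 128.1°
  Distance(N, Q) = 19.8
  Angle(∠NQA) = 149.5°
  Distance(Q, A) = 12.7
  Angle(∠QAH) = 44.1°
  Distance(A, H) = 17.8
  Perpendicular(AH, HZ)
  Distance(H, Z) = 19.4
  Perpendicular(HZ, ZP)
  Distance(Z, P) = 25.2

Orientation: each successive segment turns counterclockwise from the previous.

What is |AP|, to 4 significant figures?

20.76

N is at the origin; NQ runs at 128.1° with length 19.8, so Q = (-12.22, 15.58). ∠NQA = 149.5° gives QA at 158.6° from the x-axis; with |QA| = 12.7, A = (-24.04, 20.22). ∠QAH = 44.1° gives AH at -65.50° from the x-axis; with |AH| = 17.8, H = (-16.66, 4.018). The perpendicularity gives HZ at right angles to AH, so HZ runs at 24.50°; with |HZ| = 19.4, Z = (0.9931, 12.06). HZ is perpendicular to ZP, so ZP runs at 114.5°; with |ZP| = 25.2, P = (-9.457, 34.99). Then |AP| = |P − A| = 20.76.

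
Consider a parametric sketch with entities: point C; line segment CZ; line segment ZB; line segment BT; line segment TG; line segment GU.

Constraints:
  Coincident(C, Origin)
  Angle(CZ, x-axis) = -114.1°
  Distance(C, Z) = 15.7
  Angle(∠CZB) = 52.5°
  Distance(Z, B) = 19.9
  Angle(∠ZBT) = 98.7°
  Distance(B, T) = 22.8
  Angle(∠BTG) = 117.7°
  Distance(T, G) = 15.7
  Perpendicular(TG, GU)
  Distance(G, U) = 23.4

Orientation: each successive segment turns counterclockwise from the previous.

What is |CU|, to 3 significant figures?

12.7

C is at the origin; CZ runs at -114.1° with length 15.7, so Z = (-6.41, -14.3). ∠CZB = 52.5° gives ZB at 13.4° from the x-axis; with |ZB| = 19.9, B = (12.9, -9.72). ∠ZBT = 98.7° gives BT at 94.7° from the x-axis; with |BT| = 22.8, T = (11.1, 13.0). ∠BTG = 117.7° gives TG at 157° from the x-axis; with |TG| = 15.7, G = (-3.37, 19.1). TG ⟂ GU, so GU runs at -113°; with |GU| = 23.4, U = (-12.5, -2.40). Then |CU| = |U − C| = 12.7.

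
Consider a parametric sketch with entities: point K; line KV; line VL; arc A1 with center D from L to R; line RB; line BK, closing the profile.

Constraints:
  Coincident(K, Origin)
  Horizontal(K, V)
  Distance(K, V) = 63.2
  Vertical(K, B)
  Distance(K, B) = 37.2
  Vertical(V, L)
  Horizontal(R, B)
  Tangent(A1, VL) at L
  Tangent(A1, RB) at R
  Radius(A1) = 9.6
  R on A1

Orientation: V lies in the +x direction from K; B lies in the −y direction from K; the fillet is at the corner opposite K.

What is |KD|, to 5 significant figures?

60.289

K is at the origin; KV is horizontal with |KV| = 63.2 and V on the +x side, so V = (63.200, 0.0000). K and B share the same x with |KB| = 37.2 and B on the −y side, so B = (0.0000, -37.200). The virtual corner opposite K is at (63.200, -37.200). A1 meets VL tangentially, so DL is at right angles to VL and since A1 is tangent to RB there, DR ⟂ RB, with radius 9.6, so the center D sits 9.6 in from both sides at D = (53.600, -27.600). Then |KD| = |D − K| = 60.289.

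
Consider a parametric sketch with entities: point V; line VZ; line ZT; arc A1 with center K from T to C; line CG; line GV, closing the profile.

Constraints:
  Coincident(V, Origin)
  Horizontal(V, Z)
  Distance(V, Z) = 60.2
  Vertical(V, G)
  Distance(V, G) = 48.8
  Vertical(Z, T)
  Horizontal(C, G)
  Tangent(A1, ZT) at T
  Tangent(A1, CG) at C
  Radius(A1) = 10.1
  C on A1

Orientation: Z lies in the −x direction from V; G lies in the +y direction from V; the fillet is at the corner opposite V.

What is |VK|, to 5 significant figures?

63.306

V and G share the same x with |VG| = 48.8 and G on the +y side, so G = (0.0000, 48.800). The virtual corner opposite V is at (-60.200, 48.800). The tangent condition forces KT to be normal to ZT and A1 meets CG tangentially, so KC is at right angles to CG, with radius 10.1, so the center K sits 10.1 in from both sides at K = (-50.100, 38.700). Then |VK| = |K − V| = 63.306.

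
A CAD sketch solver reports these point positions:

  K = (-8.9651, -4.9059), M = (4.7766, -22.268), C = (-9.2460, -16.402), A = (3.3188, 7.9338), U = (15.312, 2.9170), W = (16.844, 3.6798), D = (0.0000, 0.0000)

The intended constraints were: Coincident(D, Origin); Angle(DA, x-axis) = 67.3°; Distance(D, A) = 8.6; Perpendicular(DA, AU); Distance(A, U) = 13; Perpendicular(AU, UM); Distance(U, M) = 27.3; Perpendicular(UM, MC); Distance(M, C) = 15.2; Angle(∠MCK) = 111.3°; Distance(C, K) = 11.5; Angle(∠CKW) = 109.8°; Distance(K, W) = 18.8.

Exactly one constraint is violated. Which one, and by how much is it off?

Distance(K, W) = 18.8 — off by 8.40.

D = (0.00, 0.00) ✓; DA at 67.30° ✓; |DA| = 8.600 ✓; ∠(DA, AU) = 90.00° ✓; |AU| = 13.00 ✓; ∠(AU, UM) = 90.00° ✓; |UM| = 27.30 ✓; ∠(UM, MC) = 90.00° ✓; |MC| = 15.20 ✓; ∠MCK = 111.3° ✓; |CK| = 11.50 ✓; ∠CKW = 109.8° ✓; |KW| = 27.20 ✗.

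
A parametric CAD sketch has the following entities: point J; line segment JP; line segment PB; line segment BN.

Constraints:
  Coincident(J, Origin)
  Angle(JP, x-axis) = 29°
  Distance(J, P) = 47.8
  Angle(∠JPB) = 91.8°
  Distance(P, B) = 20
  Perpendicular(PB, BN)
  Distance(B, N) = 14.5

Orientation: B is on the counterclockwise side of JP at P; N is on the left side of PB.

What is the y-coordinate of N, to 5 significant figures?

34.334

∠JPB = 91.8°, so PB runs at 29.0° + (180° − 91.8°) = 117.20° from the x-axis; with |PB| = 20.0, B = P + 20.0·(cos 117.20°, sin 117.20°) = (32.665, 40.962). PB ⟂ BN; with |BN| = 14.5 on the left of PB, N = B + 14.5·(-0.88942, -0.45710) = (19.768, 34.334). So N.y = 34.334.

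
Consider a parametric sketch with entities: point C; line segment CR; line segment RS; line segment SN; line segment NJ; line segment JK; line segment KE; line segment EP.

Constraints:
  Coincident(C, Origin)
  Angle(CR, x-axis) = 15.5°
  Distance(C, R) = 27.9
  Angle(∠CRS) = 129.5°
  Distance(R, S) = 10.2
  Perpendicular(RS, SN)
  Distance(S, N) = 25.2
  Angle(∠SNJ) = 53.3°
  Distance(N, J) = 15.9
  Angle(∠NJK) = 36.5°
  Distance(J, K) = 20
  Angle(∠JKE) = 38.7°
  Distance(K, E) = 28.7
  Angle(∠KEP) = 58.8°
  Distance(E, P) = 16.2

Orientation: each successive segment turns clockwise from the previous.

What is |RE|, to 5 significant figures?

34.005

C is at the origin; CR runs at 15.5° with length 27.9, so R = (26.885, 7.4560). ∠CRS = 129.5° gives RS at -35.000° from the x-axis; with |RS| = 10.2, S = (35.241, 1.6055). RS is perpendicular to SN, so SN runs at -125.00°; with |SN| = 25.2, N = (20.787, -19.037). ∠SNJ = 53.3° gives NJ at 108.30° from the x-axis; with |NJ| = 15.9, J = (15.794, -3.9413). ∠NJK = 36.5° gives JK at -35.200° from the x-axis; with |JK| = 20.0, K = (32.137, -15.470). ∠JKE = 38.7° gives KE at -176.50° from the x-axis; with |KE| = 28.7, E = (3.4905, -17.222). Then |RE| = |E − R| = 34.005.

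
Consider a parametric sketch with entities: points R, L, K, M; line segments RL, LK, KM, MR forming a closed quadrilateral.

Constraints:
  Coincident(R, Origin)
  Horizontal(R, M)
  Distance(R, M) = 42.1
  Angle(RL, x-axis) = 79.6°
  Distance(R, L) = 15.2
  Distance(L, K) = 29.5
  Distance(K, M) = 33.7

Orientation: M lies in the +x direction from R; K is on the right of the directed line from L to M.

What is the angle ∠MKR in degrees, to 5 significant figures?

106.61°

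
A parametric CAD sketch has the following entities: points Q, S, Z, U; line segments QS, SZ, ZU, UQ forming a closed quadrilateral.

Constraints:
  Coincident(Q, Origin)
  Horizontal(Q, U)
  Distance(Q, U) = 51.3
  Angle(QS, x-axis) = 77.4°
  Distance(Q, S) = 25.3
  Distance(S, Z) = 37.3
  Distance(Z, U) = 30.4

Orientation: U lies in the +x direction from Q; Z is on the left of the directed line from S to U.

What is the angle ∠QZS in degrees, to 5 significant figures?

27.566°

Q is at the origin; Q and U share the same y with |QU| = 51.3 and U in +x, so U = (51.3, 0). QS runs at 77.4° with |QS| = 25.3, so S = (5.5190, 24.691). Z is determined by |SZ| = 37.3 and |ZU| = 30.4 together: it lies at the intersection of circle(S, 37.3) and circle(U, 30.4). With |SU| = 52.015, the foot of the radical line on SU is 30.498 from S and the perpendicular offset is √(37.3² − 30.498²) = 21.475. Taking the left-of-SU solution: Z = (42.556, 29.115).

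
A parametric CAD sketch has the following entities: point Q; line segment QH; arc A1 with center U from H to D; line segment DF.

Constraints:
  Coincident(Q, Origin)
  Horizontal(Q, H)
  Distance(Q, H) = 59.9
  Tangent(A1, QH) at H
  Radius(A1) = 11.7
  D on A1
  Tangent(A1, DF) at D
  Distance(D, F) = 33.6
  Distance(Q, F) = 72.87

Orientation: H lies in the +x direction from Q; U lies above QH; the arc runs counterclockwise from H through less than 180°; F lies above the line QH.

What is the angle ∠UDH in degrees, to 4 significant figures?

31.98°

Checks: |QH| = 59.90 ✓; |UD| = 11.70 ✓; ∠(UD, DF) = 90.00° ✓; |DF| = 33.60 ✓; |QF| = 72.87 ✓.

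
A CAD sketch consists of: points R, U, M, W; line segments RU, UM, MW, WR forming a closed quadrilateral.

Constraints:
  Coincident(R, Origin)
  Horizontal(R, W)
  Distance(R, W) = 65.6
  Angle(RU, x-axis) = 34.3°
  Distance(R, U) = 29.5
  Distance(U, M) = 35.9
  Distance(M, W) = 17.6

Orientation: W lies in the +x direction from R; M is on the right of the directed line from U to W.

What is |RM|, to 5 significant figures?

50.822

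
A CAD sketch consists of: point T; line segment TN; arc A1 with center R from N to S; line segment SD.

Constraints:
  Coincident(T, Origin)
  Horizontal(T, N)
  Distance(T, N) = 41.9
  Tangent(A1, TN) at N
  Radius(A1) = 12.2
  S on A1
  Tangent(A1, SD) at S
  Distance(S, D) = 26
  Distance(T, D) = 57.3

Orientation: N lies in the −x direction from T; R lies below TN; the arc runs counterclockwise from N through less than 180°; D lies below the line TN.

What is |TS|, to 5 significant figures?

55.618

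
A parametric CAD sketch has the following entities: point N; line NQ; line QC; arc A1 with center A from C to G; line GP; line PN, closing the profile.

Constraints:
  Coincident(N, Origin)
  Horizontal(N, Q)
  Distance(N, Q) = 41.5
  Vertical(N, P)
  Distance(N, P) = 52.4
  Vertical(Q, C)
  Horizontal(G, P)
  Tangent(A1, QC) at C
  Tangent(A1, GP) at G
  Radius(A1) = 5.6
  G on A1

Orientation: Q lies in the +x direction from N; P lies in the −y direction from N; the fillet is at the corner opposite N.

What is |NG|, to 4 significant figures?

63.52

N is at the origin; NQ is horizontal with |NQ| = 41.5 and Q on the +x side, so Q = (41.50, 0.000). NP is vertical with |NP| = 52.4 and P on the −y side, so P = (0.000, -52.40). The virtual corner opposite N is at (41.50, -52.40). Tangency of A1 to QC means the radius AC is perpendicular to QC and since A1 is tangent to GP there, AG ⟂ GP, with radius 5.6, so the center A sits 5.6 in from both sides at A = (35.90, -46.80). That places the tangent points at C = (41.50, -46.80) on QC and G = (35.90, -52.40) on GP. Then |NG| = |G − N| = 63.52.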